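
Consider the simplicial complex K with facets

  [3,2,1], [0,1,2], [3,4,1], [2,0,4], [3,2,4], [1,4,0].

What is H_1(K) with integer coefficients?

H_1 ≅ 0.

We work with the vertex ordering 0 < 1 < 2 < 3 < 4. The simplices of K, each written with vertices in increasing order, are:

  0-simplices (5): [0], [1], [2], [3], [4]
  1-simplices (9): [0,1], [0,2], [0,4], [1,2], [1,3], [1,4], [2,3], [2,4], [3,4]
  2-simplices (6): [0,1,2], [0,1,4], [0,2,4], [1,2,3], [1,3,4], [2,3,4]

Hence C_0 ≅ Z^5, C_1 ≅ Z^9, C_2 ≅ Z^6.

The boundary map ∂_1: C_1 → C_0 maps an edge to its endpoints' difference, ∂[p,q] = q − p. For instance
  ∂[2,3] = [3] − [2].
This gives a 5×9 integer matrix of rank 4; reducing to Smith normal form yields diagonal entries (1,1,1,1).

∂_2: C_2 → C_1 sends each 2-simplex [p,q,r] to [q,r] − [p,r] + [p,q]. For instance
  ∂[2,3,4] = [3,4] − [2,4] + [2,3],
  ∂[0,1,4] = [1,4] − [0,4] + [0,1].
The 9×6 boundary matrix has rank 5 and Smith normal form diag(1,1,1,1,1).

From H_k ≅ ker(∂_k) / im(∂_{k+1}) we obtain:

  H_1: rank ker ∂_1 − rank ∂_2 = (9 − 4) − 5 = 0, and the invariant factors of ∂_2 are all 1, so H_1 ≅ 0.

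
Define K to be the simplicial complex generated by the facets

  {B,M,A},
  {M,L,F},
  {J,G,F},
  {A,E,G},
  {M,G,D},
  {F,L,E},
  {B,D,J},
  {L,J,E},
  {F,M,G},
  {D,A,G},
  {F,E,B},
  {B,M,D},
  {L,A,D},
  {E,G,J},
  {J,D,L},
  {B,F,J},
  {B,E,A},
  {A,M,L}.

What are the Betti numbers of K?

b_0 = 1, b_1 = 1, b_2 = 0.

Order the vertices as A < B < D < E < F < G < J < L < M. Listing each simplex with vertices in this order, K has dimension 2 with simplices:

  0-simplices (9): A, B, D, E, F, G, J, L, M
  1-simplices (27): AB, AD, AE, AG, AL, AM, BD, BE, BF, BJ, BM, DG, DJ, DL, DM, EF, EG, EJ, EL, FG, FJ, FL, FM, GJ, GM, JL, LM
  2-simplices (18): ABE, ABM, ADG, ADL, AEG, ALM, BDJ, BDM, BEF, BFJ, DGM, DJL, EFL, EGJ, EJL, FGJ, FGM, FLM

giving chain groups C_0 ≅ Z^9, C_1 ≅ Z^27, C_2 ≅ Z^18.

∂_1: C_1 → C_0 sends each edge [p,q] (with p < q) to q − p. For instance
  ∂FJ = J − F.
The 9×27 boundary matrix has rank 8 and Smith normal form diag(1,1,1,1,1,1,1,1).

Boundary ∂_2: C_2 → C_1 acts by ∂[p,q,r] = [q,r] − [p,r] + [p,q]. For instance
  ∂DGM = GM − DM + DG,
  ∂EGJ = GJ − EJ + EG.
The 27×18 boundary matrix has rank 18 and Smith normal form diag(1,1,1,1,1,1,1,1,1,1,1,1,1,1,1,1,1,2).

Now H_k = ker ∂_k / im ∂_{k+1}, so:

  H_0: rank C_0 − rank ∂_1 = 9 − 8 = 1, and the invariant factors of ∂_1 are all 1, so H_0 = Z.
  H_1: rank ker ∂_1 − rank ∂_2 = (27 − 8) − 18 = 1, and ∂_2 has invariant factor 2 > 1, so H_1 = Z ⊕ Z/2.
  H_2: rank ker ∂_2 − rank ∂_3 = (18 − 18) − 0 = 0, and there is no ∂_3, so H_2 = 0.

Hence the Betti numbers are b_0 = 1, b_1 = 1, b_2 = 0.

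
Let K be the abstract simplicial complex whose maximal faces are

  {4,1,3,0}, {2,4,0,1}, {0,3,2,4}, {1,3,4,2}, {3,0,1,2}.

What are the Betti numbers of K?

b_0 = 1, b_1 = 0, b_2 = 0, b_3 = 1.

We work with the vertex ordering 0 < 1 < 2 < 3 < 4. The simplices of K, each written with vertices in increasing order, are:

  0-simplices (5): [0], [1], [2], [3], [4]
  1-simplices (10): [0,1], [0,2], [0,3], [0,4], [1,2], [1,3], [1,4], [2,3], [2,4], [3,4]
  2-simplices (10): [0,1,2], [0,1,3], [0,1,4], [0,2,3], [0,2,4], [0,3,4], [1,2,3], [1,2,4], [1,3,4], [2,3,4]
  3-simplices (5): [0,1,2,3], [0,1,2,4], [0,1,3,4], [0,2,3,4], [1,2,3,4]

so the chain groups are C_0 ≅ Z^5, C_1 ≅ Z^10, C_2 ≅ Z^10, C_3 ≅ Z^5.

∂_1: C_1 → C_0 sends each edge [p,q] (with p < q) to q − p. For instance
  ∂[2,3] = [3] − [2].
This gives a 5×10 integer matrix of rank 4; reducing to Smith normal form yields diagonal entries (1,1,1,1).

Boundary ∂_2: C_2 → C_1 sends each 2-simplex [p,q,r] to [q,r] − [p,r] + [p,q]. For instance
  ∂[0,1,2] = [1,2] − [0,2] + [0,1],
  ∂[1,2,3] = [2,3] − [1,3] + [1,2].
The resulting 10×10 matrix has rank 6, and its Smith normal form has invariant factors (1,1,1,1,1,1).

Boundary ∂_3: C_3 → C_2 sends each 3-simplex σ to the alternating sum Σ_i (−1)^i (σ with its i-th vertex removed). For instance
  ∂[1,2,3,4] = [2,3,4] − [1,3,4] + [1,2,4] − [1,2,3],
  ∂[0,2,3,4] = [2,3,4] − [0,3,4] + [0,2,4] − [0,2,3].
The 10×5 boundary matrix has rank 4 and Smith normal form diag(1,1,1,1).

Computing H_k = (kernel of ∂_k) / (image of ∂_{k+1}):

  H_0: rank C_0 − rank ∂_1 = 5 − 4 = 1, and the invariant factors of ∂_1 are all 1, so H_0 ≅ Z.
  H_1: rank ker ∂_1 − rank ∂_2 = (10 − 4) − 6 = 0, and the invariant factors of ∂_2 are all 1, so H_1 ≅ 0.
  H_2: rank ker ∂_2 − rank ∂_3 = (10 − 6) − 4 = 0, and the invariant factors of ∂_3 are all 1, so H_2 ≅ 0.
  H_3: rank ker ∂_3 − rank ∂_4 = (5 − 4) − 0 = 1, and there is no ∂_4, so H_3 ≅ Z.

As a check, the Euler characteristic is 5 − 10 + 10 − 5 = 0, which agrees with 1 − 0 + 0 − 1 = 0.
(K is a triangulation of the 3-sphere S^3.)

Hence the Betti numbers are b_0 = 1, b_1 = 0, b_2 = 0, b_3 = 1.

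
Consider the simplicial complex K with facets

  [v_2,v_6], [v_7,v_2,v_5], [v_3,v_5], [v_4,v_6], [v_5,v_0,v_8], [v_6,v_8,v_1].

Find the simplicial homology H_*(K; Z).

H_0 ≅ Z,  H_1 ≅ Z,  H_2 = 0.

We work with the vertex ordering v_0 < v_1 < v_2 < v_3 < v_4 < v_5 < v_6 < v_7 < v_8. The simplices of K, each written with vertices in increasing order, are:

  0-simplices (9): [v_0], [v_1], [v_2], [v_3], [v_4], [v_5], [v_6], [v_7], [v_8]
  1-simplices (12): [v_0,v_5], [v_0,v_8], [v_1,v_6], [v_1,v_8], [v_2,v_5], [v_2,v_6], [v_2,v_7], [v_3,v_5], [v_4,v_6], [v_5,v_7], [v_5,v_8], [v_6,v_8]
  2-simplices (3): [v_0,v_5,v_8], [v_1,v_6,v_8], [v_2,v_5,v_7]

giving chain groups C_0 ≅ Z^9, C_1 ≅ Z^12, C_2 ≅ Z^3.

∂_1: C_1 → C_0 maps an edge to its endpoints' difference, ∂[p,q] = q − p.
As a 9×12 matrix over Z this has rank 8, with invariant factors (1,1,1,1,1,1,1,1).

The boundary map ∂_2: C_2 → C_1 acts by ∂[p,q,r] = [q,r] − [p,r] + [p,q]. For instance
  ∂[v_1,v_6,v_8] = [v_6,v_8] − [v_1,v_8] + [v_1,v_6],
  ∂[v_0,v_5,v_8] = [v_5,v_8] − [v_0,v_8] + [v_0,v_5].
As a 12×3 matrix over Z this has rank 3, with invariant factors (1,1,1).

From H_k ≅ ker(∂_k) / im(∂_{k+1}) we obtain:

  H_0: rank C_0 − rank ∂_1 = 9 − 8 = 1, and the invariant factors of ∂_1 are all 1, so H_0 = Z.
  H_1: rank ker ∂_1 − rank ∂_2 = (12 − 8) − 3 = 1, and the invariant factors of ∂_2 are all 1, so H_1 = Z.
  H_2: rank ker ∂_2 − rank ∂_3 = (3 − 3) − 0 = 0, and there is no ∂_3, so H_2 = 0.

As a check, the Euler characteristic is 9 − 12 + 3 = 0, which agrees with 1 − 1 + 0 = 0.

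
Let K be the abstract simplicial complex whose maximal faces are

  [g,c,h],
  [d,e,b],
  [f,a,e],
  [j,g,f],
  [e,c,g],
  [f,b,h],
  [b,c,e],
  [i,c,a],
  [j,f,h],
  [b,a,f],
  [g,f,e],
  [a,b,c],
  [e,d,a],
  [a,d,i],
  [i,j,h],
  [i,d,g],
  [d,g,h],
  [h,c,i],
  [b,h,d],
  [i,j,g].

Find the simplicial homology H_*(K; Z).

H_0 = Z,  H_1 = Z ⊕ Z/2,  H_2 = 0.

Order the vertices as a < b < c < d < e < f < g < h < i < j. Listing each simplex with vertices in this order, K has dimension 2 with simplices:

  0-simplices (10): a, b, c, d, e, f, g, h, i, j
  1-simplices (30): ab, ac, ad, ae, af, ai, bc, bd, be, bf, bh, ce, cg, ch, ci, de, dg, dh, di, ef, eg, fg, fh, fj, gh, gi, gj, hi, hj, ij
  2-simplices (20): abc, abf, aci, ade, adi, aef, bce, bde, bdh, bfh, ceg, cgh, chi, dgh, dgi, efg, fgj, fhj, gij, hij

so the chain groups are C_0 ≅ Z^10, C_1 ≅ Z^30, C_2 ≅ Z^20.

The boundary map ∂_1: C_1 → C_0 maps an edge to its endpoints' difference, ∂[p,q] = q − p. For instance
  ∂ai = i − a.
This gives a 10×30 integer matrix of rank 9; reducing to Smith normal form yields diagonal entries (1,1,1,1,1,1,1,1,1).

∂_2: C_2 → C_1 sends each 2-simplex [p,q,r] to [q,r] − [p,r] + [p,q]. For instance
  ∂hij = ij − hj + hi,
  ∂aef = ef − af + ae.
The 30×20 boundary matrix has rank 20 and Smith normal form diag(1,1,1,1,1,1,1,1,1,1,1,1,1,1,1,1,1,1,1,2).

Reading off H_k = ker ∂_k / im ∂_{k+1}:

  H_0: rank C_0 − rank ∂_1 = 10 − 9 = 1, and the invariant factors of ∂_1 are all 1, so H_0 = Z.
  H_1: rank ker ∂_1 − rank ∂_2 = (30 − 9) − 20 = 1, and ∂_2 has invariant factor 2 > 1, so H_1 = Z ⊕ Z/2.
  H_2: rank ker ∂_2 − rank ∂_3 = (20 − 20) − 0 = 0, and there is no ∂_3, so H_2 = 0.

As a check, the Euler characteristic is 10 − 30 + 20 = 0, which agrees with 1 − 1 + 0 = 0.
(K is a triangulation of the Klein bottle.)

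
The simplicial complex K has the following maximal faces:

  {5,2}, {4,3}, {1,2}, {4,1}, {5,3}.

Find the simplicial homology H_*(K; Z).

Order the vertices as 1 < 2 < 3 < 4 < 5. Listing each simplex with vertices in this order, K has dimension 1 with simplices:

  0-simplices (5): [1], [2], [3], [4], [5]
  1-simplices (5): [1,2], [1,4], [2,5], [3,4], [3,5]

giving chain groups C_0 ≅ Z^5, C_1 ≅ Z^5.

The boundary map ∂_1: C_1 → C_0 maps an edge to its endpoints' difference, ∂[p,q] = q − p.
The 5×5 boundary matrix has rank 4 and Smith normal form diag(1,1,1,1).

Computing H_k = (kernel of ∂_k) / (image of ∂_{k+1}):

  H_0: rank C_0 − rank ∂_1 = 5 − 4 = 1, and the invariant factors of ∂_1 are all 1, so H_0 ≅ Z.
  H_1: rank ker ∂_1 − rank ∂_2 = (5 − 4) − 0 = 1, and there is no ∂_2, so H_1 ≅ Z.

H_0 ≅ Z,  H_1 ≅ Z.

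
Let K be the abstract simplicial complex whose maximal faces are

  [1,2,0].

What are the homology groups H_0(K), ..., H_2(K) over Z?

H_0 ≅ Z,  H_1 = 0,  H_2 = 0.

Order the vertices as 0 < 1 < 2. Listing each simplex with vertices in this order, K has dimension 2 with simplices:

  0-simplices (3): [0], [1], [2]
  1-simplices (3): [0,1], [0,2], [1,2]
  2-simplices (1): [0,1,2]

giving chain groups C_0 ≅ Z^3, C_1 ≅ Z^3, C_2 ≅ Z^1.

The boundary map ∂_1: C_1 → C_0 sends each edge [p,q] (with p < q) to q − p.
The 3×3 boundary matrix has rank 2 and Smith normal form diag(1,1).

Boundary ∂_2: C_2 → C_1 sends each 2-simplex [p,q,r] to [q,r] − [p,r] + [p,q]. For instance
  ∂[0,1,2] = [1,2] − [0,2] + [0,1].
As a 3×1 matrix over Z this has rank 1, with invariant factors (1).

From H_k ≅ ker(∂_k) / im(∂_{k+1}) we obtain:

  H_0: rank C_0 − rank ∂_1 = 3 − 2 = 1, and the invariant factors of ∂_1 are all 1, so H_0 = Z.
  H_1: rank ker ∂_1 − rank ∂_2 = (3 − 2) − 1 = 0, and the invariant factors of ∂_2 are all 1, so H_1 = 0.
  H_2: rank ker ∂_2 − rank ∂_3 = (1 − 1) − 0 = 0, and there is no ∂_3, so H_2 = 0.

As a check, the Euler characteristic is 3 − 3 + 1 = 1, which agrees with 1 − 0 + 0 = 1.
(K is a triangulation of the 2-simplex.)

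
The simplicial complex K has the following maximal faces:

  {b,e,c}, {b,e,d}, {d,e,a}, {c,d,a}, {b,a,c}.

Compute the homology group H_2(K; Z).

K has 5 vertices, 10 edges, 5 triangles.
rank ∂_2 = 5, rank ∂_3 = 0 ⇒ b_2 = 5 − 5 − 0 = 0. So H_2 = 0.

H_2 = 0.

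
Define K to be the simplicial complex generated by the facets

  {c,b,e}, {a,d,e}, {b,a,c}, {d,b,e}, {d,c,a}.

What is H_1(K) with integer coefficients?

Fix the vertex order a < b < c < d < e and write every simplex with vertices in increasing order. Then dim K = 2 and the simplices of K are:

  0-simplices (5): a, b, c, d, e
  1-simplices (10): ab, ac, ad, ae, bc, bd, be, cd, ce, de
  2-simplices (5): abc, acd, ade, bce, bde

giving chain groups C_0 ≅ Z^5, C_1 ≅ Z^10, C_2 ≅ Z^5.

∂_1: C_1 → C_0 sends each edge [p,q] (with p < q) to q − p.
As a 5×10 matrix over Z this has rank 4, with invariant factors (1,1,1,1).

The boundary map ∂_2: C_2 → C_1 sends each 2-simplex [p,q,r] to [q,r] − [p,r] + [p,q]. For instance
  ∂ade = de − ae + ad,
  ∂abc = bc − ac + ab.
This gives a 10×5 integer matrix of rank 5; reducing to Smith normal form yields diagonal entries (1,1,1,1,1).

Computing H_k = (kernel of ∂_k) / (image of ∂_{k+1}):

  H_1: rank ker ∂_1 − rank ∂_2 = (10 − 4) − 5 = 1, and the invariant factors of ∂_2 are all 1, so H_1 = Z.

(K is a triangulation of the Möbius band.)

H_1 ≅ Z.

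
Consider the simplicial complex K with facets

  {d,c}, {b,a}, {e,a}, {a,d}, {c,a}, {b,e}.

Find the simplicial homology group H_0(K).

We work with the vertex ordering a < b < c < d < e. The simplices of K, each written with vertices in increasing order, are:

  0-simplices (5): a, b, c, d, e
  1-simplices (6): ab, ac, ad, ae, be, cd

so the chain groups are C_0 ≅ Z^5, C_1 ≅ Z^6.

Boundary ∂_1: C_1 → C_0 maps an edge to its endpoints' difference, ∂[p,q] = q − p. For instance
  ∂cd = d − c.
This gives a 5×6 integer matrix of rank 4; reducing to Smith normal form yields diagonal entries (1,1,1,1).

Now H_k = ker ∂_k / im ∂_{k+1}, so:

  H_0: rank C_0 − rank ∂_1 = 5 − 4 = 1, and the invariant factors of ∂_1 are all 1, so H_0 = Z.

(K is a triangulation of a wedge of 2 circles.)

H_0 ≅ Z.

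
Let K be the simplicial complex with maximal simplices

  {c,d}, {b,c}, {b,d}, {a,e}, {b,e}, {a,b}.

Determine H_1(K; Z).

We work with the vertex ordering a < b < c < d < e. The simplices of K, each written with vertices in increasing order, are:

  0-simplices (5): a, b, c, d, e
  1-simplices (6): ab, ae, bc, bd, be, cd

giving chain groups C_0 ≅ Z^5, C_1 ≅ Z^6.

The boundary map ∂_1: C_1 → C_0 maps an edge to its endpoints' difference, ∂[p,q] = q − p. For instance
  ∂bd = d − b.
The 5×6 boundary matrix has rank 4 and Smith normal form diag(1,1,1,1).

Reading off H_k = ker ∂_k / im ∂_{k+1}:

  H_1: rank ker ∂_1 − rank ∂_2 = (6 − 4) − 0 = 2, and there is no ∂_2, so H_1 = Z^2.

(K is a triangulation of a wedge of 2 circles.)

H_1 = Z^2.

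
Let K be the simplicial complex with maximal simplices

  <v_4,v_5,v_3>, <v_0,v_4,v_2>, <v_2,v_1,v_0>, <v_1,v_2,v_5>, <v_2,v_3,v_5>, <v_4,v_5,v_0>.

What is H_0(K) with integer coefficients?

H_0 = Z.

We work with the vertex ordering v_0 < v_1 < v_2 < v_3 < v_4 < v_5. The simplices of K, each written with vertices in increasing order, are:

  0-simplices (6): [v_0], [v_1], [v_2], [v_3], [v_4], [v_5]
  1-simplices (12): [v_0,v_1], [v_0,v_2], [v_0,v_4], [v_0,v_5], [v_1,v_2], [v_1,v_5], [v_2,v_3], [v_2,v_4], [v_2,v_5], [v_3,v_4], [v_3,v_5], [v_4,v_5]
  2-simplices (6): [v_0,v_1,v_2], [v_0,v_2,v_4], [v_0,v_4,v_5], [v_1,v_2,v_5], [v_2,v_3,v_5], [v_3,v_4,v_5]

so the chain groups are C_0 ≅ Z^6, C_1 ≅ Z^12, C_2 ≅ Z^6.

∂_1: C_1 → C_0 is given by ∂[p,q] = [q] − [p].
This gives a 6×12 integer matrix of rank 5; reducing to Smith normal form yields diagonal entries (1,1,1,1,1).

∂_2: C_2 → C_1 acts by ∂[p,q,r] = [q,r] − [p,r] + [p,q]. For instance
  ∂[v_3,v_4,v_5] = [v_4,v_5] − [v_3,v_5] + [v_3,v_4],
  ∂[v_0,v_1,v_2] = [v_1,v_2] − [v_0,v_2] + [v_0,v_1].
This gives a 12×6 integer matrix of rank 6; reducing to Smith normal form yields diagonal entries (1,1,1,1,1,1).

Now H_k = ker ∂_k / im ∂_{k+1}, so:

  H_0: rank C_0 − rank ∂_1 = 6 − 5 = 1, and the invariant factors of ∂_1 are all 1, so H_0 ≅ Z.

(K is a triangulation of the cylinder S^1 x I.)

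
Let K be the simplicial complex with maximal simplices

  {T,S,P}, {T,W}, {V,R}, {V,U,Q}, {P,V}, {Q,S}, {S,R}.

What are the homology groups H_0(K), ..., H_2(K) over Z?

Take the total order P < Q < R < S < T < U < V < W on the vertex set. Then K (dimension 2) consists of the simplices:

  0-simplices (8): P, Q, R, S, T, U, V, W
  1-simplices (11): PS, PT, PV, QS, QU, QV, RS, RV, ST, TW, UV
  2-simplices (2): PST, QUV

giving chain groups C_0 ≅ Z^8, C_1 ≅ Z^11, C_2 ≅ Z^2.

The boundary map ∂_1: C_1 → C_0 is given by ∂[p,q] = [q] − [p]. For instance
  ∂QV = V − Q.
The resulting 8×11 matrix has rank 7, and its Smith normal form has invariant factors (1,1,1,1,1,1,1).

∂_2: C_2 → C_1 maps a triangle to the signed sum of its edges. For instance
  ∂QUV = UV − QV + QU,
  ∂PST = ST − PT + PS.
As a 11×2 matrix over Z this has rank 2, with invariant factors (1,1).

Now H_k = ker ∂_k / im ∂_{k+1}, so:

  H_0: rank C_0 − rank ∂_1 = 8 − 7 = 1, and the invariant factors of ∂_1 are all 1, so H_0 ≅ Z.
  H_1: rank ker ∂_1 − rank ∂_2 = (11 − 7) − 2 = 2, and the invariant factors of ∂_2 are all 1, so H_1 ≅ Z^2.
  H_2: rank ker ∂_2 − rank ∂_3 = (2 − 2) − 0 = 0, and there is no ∂_3, so H_2 ≅ 0.

H_0 ≅ Z,  H_1 ≅ Z^2,  H_2 = 0.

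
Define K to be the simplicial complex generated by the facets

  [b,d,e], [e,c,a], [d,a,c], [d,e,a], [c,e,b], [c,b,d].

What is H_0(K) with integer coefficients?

We work with the vertex ordering a < b < c < d < e. The simplices of K, each written with vertices in increasing order, are:

  0-simplices (5): a, b, c, d, e
  1-simplices (9): ac, ad, ae, bc, bd, be, cd, ce, de
  2-simplices (6): acd, ace, ade, bcd, bce, bde

Hence C_0 ≅ Z^5, C_1 ≅ Z^9, C_2 ≅ Z^6.

∂_1: C_1 → C_0 sends each edge [p,q] (with p < q) to q − p. For instance
  ∂ad = d − a.
As a 5×9 matrix over Z this has rank 4, with invariant factors (1,1,1,1).

The boundary map ∂_2: C_2 → C_1 maps a triangle to the signed sum of its edges. For instance
  ∂ace = ce − ae + ac,
  ∂bcd = cd − bd + bc.
The resulting 9×6 matrix has rank 5, and its Smith normal form has invariant factors (1,1,1,1,1).

Reading off H_k = ker ∂_k / im ∂_{k+1}:

  H_0: rank C_0 − rank ∂_1 = 5 − 4 = 1, and the invariant factors of ∂_1 are all 1, so H_0 = Z.

H_0 = Z.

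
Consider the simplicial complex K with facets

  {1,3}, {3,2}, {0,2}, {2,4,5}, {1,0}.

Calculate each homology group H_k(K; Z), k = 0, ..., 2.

H_0 ≅ Z,  H_1 ≅ Z,  H_2 = 0.

Take the total order 0 < 1 < 2 < 3 < 4 < 5 on the vertex set. Then K (dimension 2) consists of the simplices:

  0-simplices (6): [0], [1], [2], [3], [4], [5]
  1-simplices (7): [0,1], [0,2], [1,3], [2,3], [2,4], [2,5], [4,5]
  2-simplices (1): [2,4,5]

giving chain groups C_0 ≅ Z^6, C_1 ≅ Z^7, C_2 ≅ Z^1.

∂_1: C_1 → C_0 sends each edge [p,q] (with p < q) to q − p.
This gives a 6×7 integer matrix of rank 5; reducing to Smith normal form yields diagonal entries (1,1,1,1,1).

∂_2: C_2 → C_1 sends each 2-simplex [p,q,r] to [q,r] − [p,r] + [p,q]. For instance
  ∂[2,4,5] = [4,5] − [2,5] + [2,4].
As a 7×1 matrix over Z this has rank 1, with invariant factors (1).

From H_k ≅ ker(∂_k) / im(∂_{k+1}) we obtain:

  H_0: rank C_0 − rank ∂_1 = 6 − 5 = 1, and the invariant factors of ∂_1 are all 1, so H_0 ≅ Z.
  H_1: rank ker ∂_1 − rank ∂_2 = (7 − 5) − 1 = 1, and the invariant factors of ∂_2 are all 1, so H_1 ≅ Z.
  H_2: rank ker ∂_2 − rank ∂_3 = (1 − 1) − 0 = 0, and there is no ∂_3, so H_2 ≅ 0.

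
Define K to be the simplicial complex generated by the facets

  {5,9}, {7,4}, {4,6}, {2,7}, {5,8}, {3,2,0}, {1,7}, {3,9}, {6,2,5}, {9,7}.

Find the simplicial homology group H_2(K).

We work with the vertex ordering 0 < 1 < 2 < 3 < 4 < 5 < 6 < 7 < 8 < 9. The simplices of K, each written with vertices in increasing order, are:

  0-simplices (10): [0], [1], [2], [3], [4], [5], [6], [7], [8], [9]
  1-simplices (14): [0,2], [0,3], [1,7], [2,3], [2,5], [2,6], [2,7], [3,9], [4,6], [4,7], [5,6], [5,8], [5,9], [7,9]
  2-simplices (2): [0,2,3], [2,5,6]

giving chain groups C_0 ≅ Z^10, C_1 ≅ Z^14, C_2 ≅ Z^2.

The boundary map ∂_1: C_1 → C_0 sends each edge [p,q] (with p < q) to q − p. For instance
  ∂[2,6] = [6] − [2].
This gives a 10×14 integer matrix of rank 9; reducing to Smith normal form yields diagonal entries (1,1,1,1,1,1,1,1,1).

Boundary ∂_2: C_2 → C_1 maps a triangle to the signed sum of its edges. For instance
  ∂[2,5,6] = [5,6] − [2,6] + [2,5],
  ∂[0,2,3] = [2,3] − [0,3] + [0,2].
The resulting 14×2 matrix has rank 2, and its Smith normal form has invariant factors (1,1).

Computing H_k = (kernel of ∂_k) / (image of ∂_{k+1}):

  H_2: rank ker ∂_2 − rank ∂_3 = (2 − 2) − 0 = 0, and there is no ∂_3, so H_2 = 0.

H_2 ≅ 0.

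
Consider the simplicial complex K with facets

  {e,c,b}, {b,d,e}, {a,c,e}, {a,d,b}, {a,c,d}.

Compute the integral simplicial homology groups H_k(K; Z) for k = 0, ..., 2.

H_0 ≅ Z,  H_1 ≅ Z,  H_2 = 0.

Take the total order a < b < c < d < e on the vertex set. Then K (dimension 2) consists of the simplices:

  0-simplices (5): a, b, c, d, e
  1-simplices (10): ab, ac, ad, ae, bc, bd, be, cd, ce, de
  2-simplices (5): abd, acd, ace, bce, bde

so the chain groups are C_0 ≅ Z^5, C_1 ≅ Z^10, C_2 ≅ Z^5.

The boundary map ∂_1: C_1 → C_0 sends each edge [p,q] (with p < q) to q − p. For instance
  ∂ce = e − c.
The resulting 5×10 matrix has rank 4, and its Smith normal form has invariant factors (1,1,1,1).

The boundary map ∂_2: C_2 → C_1 acts by ∂[p,q,r] = [q,r] − [p,r] + [p,q]. For instance
  ∂bce = ce − be + bc,
  ∂abd = bd − ad + ab.
The 10×5 boundary matrix has rank 5 and Smith normal form diag(1,1,1,1,1).

Reading off H_k = ker ∂_k / im ∂_{k+1}:

  H_0: rank C_0 − rank ∂_1 = 5 − 4 = 1, and the invariant factors of ∂_1 are all 1, so H_0 = Z.
  H_1: rank ker ∂_1 − rank ∂_2 = (10 − 4) − 5 = 1, and the invariant factors of ∂_2 are all 1, so H_1 = Z.
  H_2: rank ker ∂_2 − rank ∂_3 = (5 − 5) − 0 = 0, and there is no ∂_3, so H_2 = 0.

(K is a triangulation of the Möbius band.)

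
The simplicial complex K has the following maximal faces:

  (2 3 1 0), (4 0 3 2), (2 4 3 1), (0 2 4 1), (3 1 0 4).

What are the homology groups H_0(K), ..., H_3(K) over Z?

H_0 = Z,  H_1 = 0,  H_2 = 0,  H_3 = Z.

K has 5 vertices, 10 edges, 10 triangles, 5 3-simplices.
rank ∂_0 = 0, rank ∂_1 = 4 ⇒ b_0 = 5 − 0 − 4 = 1; all invariant factors of ∂_1 are 1 so no torsion. So H_0 = Z.
rank ∂_1 = 4, rank ∂_2 = 6 ⇒ b_1 = 10 − 4 − 6 = 0; all invariant factors of ∂_2 are 1 so no torsion. So H_1 = 0.
rank ∂_2 = 6, rank ∂_3 = 4 ⇒ b_2 = 10 − 6 − 4 = 0; all invariant factors of ∂_3 are 1 so no torsion. So H_2 = 0.
rank ∂_3 = 4, rank ∂_4 = 0 ⇒ b_3 = 5 − 4 − 0 = 1. So H_3 = Z.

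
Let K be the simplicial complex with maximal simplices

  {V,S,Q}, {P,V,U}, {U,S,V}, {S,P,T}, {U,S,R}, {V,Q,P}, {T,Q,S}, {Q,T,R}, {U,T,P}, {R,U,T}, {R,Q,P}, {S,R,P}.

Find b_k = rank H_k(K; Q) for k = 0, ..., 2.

b_0 = 1, b_1 = 0, b_2 = 0.

Order the vertices as P < Q < R < S < T < U < V. Listing each simplex with vertices in this order, K has dimension 2 with simplices:

  0-simplices (7): P, Q, R, S, T, U, V
  1-simplices (18): PQ, PR, PS, PT, PU, PV, QR, QS, QT, QV, RS, RT, RU, ST, SU, SV, TU, UV
  2-simplices (12): PQR, PQV, PRS, PST, PTU, PUV, QRT, QST, QSV, RSU, RTU, SUV

Hence C_0 ≅ Z^7, C_1 ≅ Z^18, C_2 ≅ Z^12.

Boundary ∂_1: C_1 → C_0 sends each edge [p,q] (with p < q) to q − p.
As a 7×18 matrix over Z this has rank 6, with invariant factors (1,1,1,1,1,1).

Boundary ∂_2: C_2 → C_1 maps a triangle to the signed sum of its edges. For instance
  ∂PUV = UV − PV + PU,
  ∂PRS = RS − PS + PR.
The resulting 18×12 matrix has rank 12, and its Smith normal form has invariant factors (1,1,1,1,1,1,1,1,1,1,1,2).

Now H_k = ker ∂_k / im ∂_{k+1}, so:

  H_0: rank C_0 − rank ∂_1 = 7 − 6 = 1, and the invariant factors of ∂_1 are all 1, so H_0 ≅ Z.
  H_1: rank ker ∂_1 − rank ∂_2 = (18 − 6) − 12 = 0, and ∂_2 has invariant factor 2 > 1, so H_1 ≅ Z/2.
  H_2: rank ker ∂_2 − rank ∂_3 = (12 − 12) − 0 = 0, and there is no ∂_3, so H_2 ≅ 0.

Hence the Betti numbers are b_0 = 1, b_1 = 0, b_2 = 0.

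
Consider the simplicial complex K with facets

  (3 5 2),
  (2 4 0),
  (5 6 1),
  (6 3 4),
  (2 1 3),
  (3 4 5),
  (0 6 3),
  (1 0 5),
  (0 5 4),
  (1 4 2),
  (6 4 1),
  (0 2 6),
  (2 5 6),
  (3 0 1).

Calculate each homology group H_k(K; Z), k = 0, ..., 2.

Fix the vertex order 0 < 1 < 2 < 3 < 4 < 5 < 6 and write every simplex with vertices in increasing order. Then dim K = 2 and the simplices of K are:

  0-simplices (7): [0], [1], [2], [3], [4], [5], [6]
  1-simplices (21): [0,1], [0,2], [0,3], [0,4], [0,5], [0,6], [1,2], [1,3], [1,4], [1,5], [1,6], [2,3], [2,4], [2,5], [2,6], [3,4], [3,5], [3,6], [4,5], [4,6], [5,6]
  2-simplices (14): [0,1,3], [0,1,5], [0,2,4], [0,2,6], [0,3,6], [0,4,5], [1,2,3], [1,2,4], [1,4,6], [1,5,6], [2,3,5], [2,5,6], [3,4,5], [3,4,6]

giving chain groups C_0 ≅ Z^7, C_1 ≅ Z^21, C_2 ≅ Z^14.

∂_1: C_1 → C_0 maps an edge to its endpoints' difference, ∂[p,q] = q − p. For instance
  ∂[2,6] = [6] − [2].
This gives a 7×21 integer matrix of rank 6; reducing to Smith normal form yields diagonal entries (1,1,1,1,1,1).

The boundary map ∂_2: C_2 → C_1 maps a triangle to the signed sum of its edges. For instance
  ∂[3,4,5] = [4,5] − [3,5] + [3,4],
  ∂[2,5,6] = [5,6] − [2,6] + [2,5].
The 21×14 boundary matrix has rank 13 and Smith normal form diag(1,1,1,1,1,1,1,1,1,1,1,1,1).

Computing H_k = (kernel of ∂_k) / (image of ∂_{k+1}):

  H_0: rank C_0 − rank ∂_1 = 7 − 6 = 1, and the invariant factors of ∂_1 are all 1, so H_0 = Z.
  H_1: rank ker ∂_1 − rank ∂_2 = (21 − 6) − 13 = 2, and the invariant factors of ∂_2 are all 1, so H_1 = Z^2.
  H_2: rank ker ∂_2 − rank ∂_3 = (14 − 13) − 0 = 1, and there is no ∂_3, so H_2 = Z.

H_0 ≅ Z,  H_1 ≅ Z^2,  H_2 ≅ Z.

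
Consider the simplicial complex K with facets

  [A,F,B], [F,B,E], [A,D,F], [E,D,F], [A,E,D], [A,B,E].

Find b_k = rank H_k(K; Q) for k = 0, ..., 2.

Take the total order A < B < D < E < F on the vertex set. Then K (dimension 2) consists of the simplices:

  0-simplices (5): A, B, D, E, F
  1-simplices (9): AB, AD, AE, AF, BE, BF, DE, DF, EF
  2-simplices (6): ABE, ABF, ADE, ADF, BEF, DEF

Hence C_0 ≅ Z^5, C_1 ≅ Z^9, C_2 ≅ Z^6.

Boundary ∂_1: C_1 → C_0 sends each edge [p,q] (with p < q) to q − p.
This gives a 5×9 integer matrix of rank 4; reducing to Smith normal form yields diagonal entries (1,1,1,1).

∂_2: C_2 → C_1 maps a triangle to the signed sum of its edges. For instance
  ∂ABF = BF − AF + AB,
  ∂ABE = BE − AE + AB.
The 9×6 boundary matrix has rank 5 and Smith normal form diag(1,1,1,1,1).

Now H_k = ker ∂_k / im ∂_{k+1}, so:

  H_0: rank C_0 − rank ∂_1 = 5 − 4 = 1, and the invariant factors of ∂_1 are all 1, so H_0 = Z.
  H_1: rank ker ∂_1 − rank ∂_2 = (9 − 4) − 5 = 0, and the invariant factors of ∂_2 are all 1, so H_1 = 0.
  H_2: rank ker ∂_2 − rank ∂_3 = (6 − 5) − 0 = 1, and there is no ∂_3, so H_2 = Z.

Hence the Betti numbers are b_0 = 1, b_1 = 0, b_2 = 1.

b_0 = 1, b_1 = 0, b_2 = 1.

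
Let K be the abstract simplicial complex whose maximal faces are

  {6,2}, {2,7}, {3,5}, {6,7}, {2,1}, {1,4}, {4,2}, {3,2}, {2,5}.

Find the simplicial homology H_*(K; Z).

H_0 = Z,  H_1 = Z^3.

Fix the vertex order 1 < 2 < 3 < 4 < 5 < 6 < 7 and write every simplex with vertices in increasing order. Then dim K = 1 and the simplices of K are:

  0-simplices (7): [1], [2], [3], [4], [5], [6], [7]
  1-simplices (9): [1,2], [1,4], [2,3], [2,4], [2,5], [2,6], [2,7], [3,5], [6,7]

giving chain groups C_0 ≅ Z^7, C_1 ≅ Z^9.

∂_1: C_1 → C_0 maps an edge to its endpoints' difference, ∂[p,q] = q − p. For instance
  ∂[2,3] = [3] − [2].
As a 7×9 matrix over Z this has rank 6, with invariant factors (1,1,1,1,1,1).

From H_k ≅ ker(∂_k) / im(∂_{k+1}) we obtain:

  H_0: rank C_0 − rank ∂_1 = 7 − 6 = 1, and the invariant factors of ∂_1 are all 1, so H_0 = Z.
  H_1: rank ker ∂_1 − rank ∂_2 = (9 − 6) − 0 = 3, and there is no ∂_2, so H_1 = Z^3.

(K is a triangulation of a wedge of 3 circles.)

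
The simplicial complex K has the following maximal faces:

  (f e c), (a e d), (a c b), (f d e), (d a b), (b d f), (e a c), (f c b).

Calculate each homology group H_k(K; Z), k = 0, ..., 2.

We work with the vertex ordering a < b < c < d < e < f. The simplices of K, each written with vertices in increasing order, are:

  0-simplices (6): a, b, c, d, e, f
  1-simplices (12): ab, ac, ad, ae, bc, bd, bf, ce, cf, de, df, ef
  2-simplices (8): abc, abd, ace, ade, bcf, bdf, cef, def

so the chain groups are C_0 ≅ Z^6, C_1 ≅ Z^12, C_2 ≅ Z^8.

The boundary map ∂_1: C_1 → C_0 is given by ∂[p,q] = [q] − [p].
The 6×12 boundary matrix has rank 5 and Smith normal form diag(1,1,1,1,1).

∂_2: C_2 → C_1 maps a triangle to the signed sum of its edges. For instance
  ∂abd = bd − ad + ab,
  ∂bdf = df − bf + bd.
The resulting 12×8 matrix has rank 7, and its Smith normal form has invariant factors (1,1,1,1,1,1,1).

From H_k ≅ ker(∂_k) / im(∂_{k+1}) we obtain:

  H_0: rank C_0 − rank ∂_1 = 6 − 5 = 1, and the invariant factors of ∂_1 are all 1, so H_0 = Z.
  H_1: rank ker ∂_1 − rank ∂_2 = (12 − 5) − 7 = 0, and the invariant factors of ∂_2 are all 1, so H_1 = 0.
  H_2: rank ker ∂_2 − rank ∂_3 = (8 − 7) − 0 = 1, and there is no ∂_3, so H_2 = Z.

As a check, the Euler characteristic is 6 − 12 + 8 = 2, which agrees with 1 − 0 + 1 = 2.

H_0 ≅ Z,  H_1 = 0,  H_2 ≅ Z.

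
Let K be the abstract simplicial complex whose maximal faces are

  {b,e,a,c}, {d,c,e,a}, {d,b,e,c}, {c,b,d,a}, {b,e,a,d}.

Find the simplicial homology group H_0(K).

K has 5 vertices, 10 edges, 10 triangles, 5 3-simplices.
rank ∂_0 = 0, rank ∂_1 = 4 ⇒ b_0 = 5 − 0 − 4 = 1; all invariant factors of ∂_1 are 1 so no torsion. So H_0 ≅ Z.

H_0 = Z.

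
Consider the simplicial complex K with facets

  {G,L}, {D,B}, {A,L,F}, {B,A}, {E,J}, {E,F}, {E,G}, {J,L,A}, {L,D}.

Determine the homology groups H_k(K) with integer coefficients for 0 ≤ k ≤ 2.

Take the total order A < B < D < E < F < G < J < L on the vertex set. Then K (dimension 2) consists of the simplices:

  0-simplices (8): A, B, D, E, F, G, J, L
  1-simplices (12): AB, AF, AJ, AL, BD, DL, EF, EG, EJ, FL, GL, JL
  2-simplices (2): AFL, AJL

so the chain groups are C_0 ≅ Z^8, C_1 ≅ Z^12, C_2 ≅ Z^2.

∂_1: C_1 → C_0 is given by ∂[p,q] = [q] − [p]. For instance
  ∂AJ = J − A.
This gives a 8×12 integer matrix of rank 7; reducing to Smith normal form yields diagonal entries (1,1,1,1,1,1,1).

Boundary ∂_2: C_2 → C_1 acts by ∂[p,q,r] = [q,r] − [p,r] + [p,q]. For instance
  ∂AFL = FL − AL + AF,
  ∂AJL = JL − AL + AJ.
As a 12×2 matrix over Z this has rank 2, with invariant factors (1,1).

Computing H_k = (kernel of ∂_k) / (image of ∂_{k+1}):

  H_0: rank C_0 − rank ∂_1 = 8 − 7 = 1, and the invariant factors of ∂_1 are all 1, so H_0 ≅ Z.
  H_1: rank ker ∂_1 − rank ∂_2 = (12 − 7) − 2 = 3, and the invariant factors of ∂_2 are all 1, so H_1 ≅ Z^3.
  H_2: rank ker ∂_2 − rank ∂_3 = (2 − 2) − 0 = 0, and there is no ∂_3, so H_2 ≅ 0.

As a check, the Euler characteristic is 8 − 12 + 2 = -2, which agrees with 1 − 3 + 0 = -2.

H_0 = Z,  H_1 = Z^3,  H_2 = 0.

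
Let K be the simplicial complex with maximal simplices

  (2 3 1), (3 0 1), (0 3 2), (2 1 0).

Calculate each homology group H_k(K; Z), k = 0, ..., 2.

We work with the vertex ordering 0 < 1 < 2 < 3. The simplices of K, each written with vertices in increasing order, are:

  0-simplices (4): [0], [1], [2], [3]
  1-simplices (6): [0,1], [0,2], [0,3], [1,2], [1,3], [2,3]
  2-simplices (4): [0,1,2], [0,1,3], [0,2,3], [1,2,3]

Hence C_0 ≅ Z^4, C_1 ≅ Z^6, C_2 ≅ Z^4.

The boundary map ∂_1: C_1 → C_0 sends each edge [p,q] (with p < q) to q − p.
The resulting 4×6 matrix has rank 3, and its Smith normal form has invariant factors (1,1,1).

Boundary ∂_2: C_2 → C_1 maps a triangle to the signed sum of its edges. For instance
  ∂[0,2,3] = [2,3] − [0,3] + [0,2],
  ∂[0,1,2] = [1,2] − [0,2] + [0,1].
This gives a 6×4 integer matrix of rank 3; reducing to Smith normal form yields diagonal entries (1,1,1).

From H_k ≅ ker(∂_k) / im(∂_{k+1}) we obtain:

  H_0: rank C_0 − rank ∂_1 = 4 − 3 = 1, and the invariant factors of ∂_1 are all 1, so H_0 = Z.
  H_1: rank ker ∂_1 − rank ∂_2 = (6 − 3) − 3 = 0, and the invariant factors of ∂_2 are all 1, so H_1 = 0.
  H_2: rank ker ∂_2 − rank ∂_3 = (4 − 3) − 0 = 1, and there is no ∂_3, so H_2 = Z.

H_0 ≅ Z,  H_1 = 0,  H_2 ≅ Z.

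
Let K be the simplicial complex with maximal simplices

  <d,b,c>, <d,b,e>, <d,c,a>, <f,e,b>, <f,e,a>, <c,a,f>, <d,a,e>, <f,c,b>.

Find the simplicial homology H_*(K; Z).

H_0 ≅ Z,  H_1 = 0,  H_2 ≅ Z.

Fix the vertex order a < b < c < d < e < f and write every simplex with vertices in increasing order. Then dim K = 2 and the simplices of K are:

  0-simplices (6): a, b, c, d, e, f
  1-simplices (12): ac, ad, ae, af, bc, bd, be, bf, cd, cf, de, ef
  2-simplices (8): acd, acf, ade, aef, bcd, bcf, bde, bef

giving chain groups C_0 ≅ Z^6, C_1 ≅ Z^12, C_2 ≅ Z^8.

The boundary map ∂_1: C_1 → C_0 sends each edge [p,q] (with p < q) to q − p. For instance
  ∂bc = c − b.
The resulting 6×12 matrix has rank 5, and its Smith normal form has invariant factors (1,1,1,1,1).

Boundary ∂_2: C_2 → C_1 sends each 2-simplex [p,q,r] to [q,r] − [p,r] + [p,q]. For instance
  ∂bcd = cd − bd + bc,
  ∂acd = cd − ad + ac.
The 12×8 boundary matrix has rank 7 and Smith normal form diag(1,1,1,1,1,1,1).

Computing H_k = (kernel of ∂_k) / (image of ∂_{k+1}):

  H_0: rank C_0 − rank ∂_1 = 6 − 5 = 1, and the invariant factors of ∂_1 are all 1, so H_0 = Z.
  H_1: rank ker ∂_1 − rank ∂_2 = (12 − 5) − 7 = 0, and the invariant factors of ∂_2 are all 1, so H_1 = 0.
  H_2: rank ker ∂_2 − rank ∂_3 = (8 − 7) − 0 = 1, and there is no ∂_3, so H_2 = Z.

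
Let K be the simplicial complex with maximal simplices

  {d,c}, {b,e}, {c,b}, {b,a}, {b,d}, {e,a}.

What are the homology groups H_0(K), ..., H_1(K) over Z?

Order the vertices as a < b < c < d < e. Listing each simplex with vertices in this order, K has dimension 1 with simplices:

  0-simplices (5): a, b, c, d, e
  1-simplices (6): ab, ae, bc, bd, be, cd

giving chain groups C_0 ≅ Z^5, C_1 ≅ Z^6.

The boundary map ∂_1: C_1 → C_0 maps an edge to its endpoints' difference, ∂[p,q] = q − p. For instance
  ∂cd = d − c.
The resulting 5×6 matrix has rank 4, and its Smith normal form has invariant factors (1,1,1,1).

Computing H_k = (kernel of ∂_k) / (image of ∂_{k+1}):

  H_0: rank C_0 − rank ∂_1 = 5 − 4 = 1, and the invariant factors of ∂_1 are all 1, so H_0 ≅ Z.
  H_1: rank ker ∂_1 − rank ∂_2 = (6 − 4) − 0 = 2, and there is no ∂_2, so H_1 ≅ Z^2.

H_0 = Z,  H_1 = Z^2.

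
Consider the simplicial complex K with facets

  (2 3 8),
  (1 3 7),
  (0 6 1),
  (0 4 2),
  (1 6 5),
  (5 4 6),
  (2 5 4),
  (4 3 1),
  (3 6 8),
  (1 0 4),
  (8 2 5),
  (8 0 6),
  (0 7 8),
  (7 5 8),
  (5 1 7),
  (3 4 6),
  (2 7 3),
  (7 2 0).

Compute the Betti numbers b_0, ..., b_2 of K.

b_0 = 1, b_1 = 1, b_2 = 0.

We work with the vertex ordering 0 < 1 < 2 < 3 < 4 < 5 < 6 < 7 < 8. The simplices of K, each written with vertices in increasing order, are:

  0-simplices (9): [0], [1], [2], [3], [4], [5], [6], [7], [8]
  1-simplices (27): (27 of them)
  2-simplices (18): [0,1,4], [0,1,6], [0,2,4], [0,2,7], [0,6,8], [0,7,8], [1,3,4], [1,3,7], [1,5,6], [1,5,7], [2,3,7], [2,3,8], [2,4,5], [2,5,8], [3,4,6], [3,6,8], [4,5,6], [5,7,8]

giving chain groups C_0 ≅ Z^9, C_1 ≅ Z^27, C_2 ≅ Z^18.

∂_1: C_1 → C_0 sends each edge [p,q] (with p < q) to q − p.
As a 9×27 matrix over Z this has rank 8, with invariant factors (1,1,1,1,1,1,1,1).

Boundary ∂_2: C_2 → C_1 acts by ∂[p,q,r] = [q,r] − [p,r] + [p,q]. For instance
  ∂[0,2,4] = [2,4] − [0,4] + [0,2],
  ∂[1,5,7] = [5,7] − [1,7] + [1,5].
The 27×18 boundary matrix has rank 18 and Smith normal form diag(1,1,1,1,1,1,1,1,1,1,1,1,1,1,1,1,1,2).

Now H_k = ker ∂_k / im ∂_{k+1}, so:

  H_0: rank C_0 − rank ∂_1 = 9 − 8 = 1, and the invariant factors of ∂_1 are all 1, so H_0 ≅ Z.
  H_1: rank ker ∂_1 − rank ∂_2 = (27 − 8) − 18 = 1, and ∂_2 has invariant factor 2 > 1, so H_1 ≅ Z ⊕ Z/2.
  H_2: rank ker ∂_2 − rank ∂_3 = (18 − 18) − 0 = 0, and there is no ∂_3, so H_2 ≅ 0.

(K is a triangulation of the Klein bottle.)

Hence the Betti numbers are b_0 = 1, b_1 = 1, b_2 = 0.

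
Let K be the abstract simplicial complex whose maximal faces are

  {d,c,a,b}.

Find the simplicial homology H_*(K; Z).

H_0 ≅ Z,  H_1 = 0,  H_2 = 0,  H_3 = 0.

Order the vertices as a < b < c < d. Listing each simplex with vertices in this order, K has dimension 3 with simplices:

  0-simplices (4): a, b, c, d
  1-simplices (6): ab, ac, ad, bc, bd, cd
  2-simplices (4): abc, abd, acd, bcd
  3-simplices (1): abcd

so the chain groups are C_0 ≅ Z^4, C_1 ≅ Z^6, C_2 ≅ Z^4, C_3 ≅ Z^1.

The boundary map ∂_1: C_1 → C_0 sends each edge [p,q] (with p < q) to q − p. For instance
  ∂ab = b − a.
This gives a 4×6 integer matrix of rank 3; reducing to Smith normal form yields diagonal entries (1,1,1).

∂_2: C_2 → C_1 acts by ∂[p,q,r] = [q,r] − [p,r] + [p,q]. For instance
  ∂bcd = cd − bd + bc,
  ∂acd = cd − ad + ac.
This gives a 6×4 integer matrix of rank 3; reducing to Smith normal form yields diagonal entries (1,1,1).

Boundary ∂_3: C_3 → C_2 sends each 3-simplex σ to the alternating sum Σ_i (−1)^i (σ with its i-th vertex removed). For instance
  ∂abcd = bcd − acd + abd − abc.
The 4×1 boundary matrix has rank 1 and Smith normal form diag(1).

Computing H_k = (kernel of ∂_k) / (image of ∂_{k+1}):

  H_0: rank C_0 − rank ∂_1 = 4 − 3 = 1, and the invariant factors of ∂_1 are all 1, so H_0 ≅ Z.
  H_1: rank ker ∂_1 − rank ∂_2 = (6 − 3) − 3 = 0, and the invariant factors of ∂_2 are all 1, so H_1 ≅ 0.
  H_2: rank ker ∂_2 − rank ∂_3 = (4 − 3) − 1 = 0, and the invariant factors of ∂_3 are all 1, so H_2 ≅ 0.
  H_3: rank ker ∂_3 − rank ∂_4 = (1 − 1) − 0 = 0, and there is no ∂_4, so H_3 ≅ 0.

As a check, the Euler characteristic is 4 − 6 + 4 − 1 = 1, which agrees with 1 − 0 + 0 − 0 = 1.
(K is a triangulation of the 3-simplex.)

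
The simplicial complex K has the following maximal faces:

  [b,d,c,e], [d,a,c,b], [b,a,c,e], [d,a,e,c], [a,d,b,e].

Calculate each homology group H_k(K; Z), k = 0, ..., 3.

Fix the vertex order a < b < c < d < e and write every simplex with vertices in increasing order. Then dim K = 3 and the simplices of K are:

  0-simplices (5): a, b, c, d, e
  1-simplices (10): ab, ac, ad, ae, bc, bd, be, cd, ce, de
  2-simplices (10): abc, abd, abe, acd, ace, ade, bcd, bce, bde, cde
  3-simplices (5): abcd, abce, abde, acde, bcde

so the chain groups are C_0 ≅ Z^5, C_1 ≅ Z^10, C_2 ≅ Z^10, C_3 ≅ Z^5.

∂_1: C_1 → C_0 sends each edge [p,q] (with p < q) to q − p.
This gives a 5×10 integer matrix of rank 4; reducing to Smith normal form yields diagonal entries (1,1,1,1).

∂_2: C_2 → C_1 maps a triangle to the signed sum of its edges. For instance
  ∂cde = de − ce + cd,
  ∂ace = ce − ae + ac.
The 10×10 boundary matrix has rank 6 and Smith normal form diag(1,1,1,1,1,1).

Boundary ∂_3: C_3 → C_2 sends each 3-simplex σ to the alternating sum Σ_i (−1)^i (σ with its i-th vertex removed). For instance
  ∂abcd = bcd − acd + abd − abc,
  ∂abde = bde − ade + abe − abd.
This gives a 10×5 integer matrix of rank 4; reducing to Smith normal form yields diagonal entries (1,1,1,1).

Now H_k = ker ∂_k / im ∂_{k+1}, so:

  H_0: rank C_0 − rank ∂_1 = 5 − 4 = 1, and the invariant factors of ∂_1 are all 1, so H_0 ≅ Z.
  H_1: rank ker ∂_1 − rank ∂_2 = (10 − 4) − 6 = 0, and the invariant factors of ∂_2 are all 1, so H_1 ≅ 0.
  H_2: rank ker ∂_2 − rank ∂_3 = (10 − 6) − 4 = 0, and the invariant factors of ∂_3 are all 1, so H_2 ≅ 0.
  H_3: rank ker ∂_3 − rank ∂_4 = (5 − 4) − 0 = 1, and there is no ∂_4, so H_3 ≅ Z.

(K is a triangulation of the 3-sphere S^3.)

H_0 = Z,  H_1 = 0,  H_2 = 0,  H_3 = Z.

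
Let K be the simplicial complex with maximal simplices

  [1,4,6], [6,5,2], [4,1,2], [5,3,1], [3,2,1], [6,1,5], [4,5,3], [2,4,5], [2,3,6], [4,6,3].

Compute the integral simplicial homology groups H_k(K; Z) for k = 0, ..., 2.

H_0 = Z,  H_1 = Z/2,  H_2 = 0.

K has 6 vertices, 15 edges, 10 triangles.
rank ∂_0 = 0, rank ∂_1 = 5 ⇒ b_0 = 6 − 0 − 5 = 1; all invariant factors of ∂_1 are 1 so no torsion. So H_0 ≅ Z.
rank ∂_1 = 5, rank ∂_2 = 10 ⇒ b_1 = 15 − 5 − 10 = 0; ∂_2 has invariant factor(s) [2] giving torsion. So H_1 ≅ Z/2.
rank ∂_2 = 10, rank ∂_3 = 0 ⇒ b_2 = 10 − 10 − 0 = 0. So H_2 ≅ 0.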